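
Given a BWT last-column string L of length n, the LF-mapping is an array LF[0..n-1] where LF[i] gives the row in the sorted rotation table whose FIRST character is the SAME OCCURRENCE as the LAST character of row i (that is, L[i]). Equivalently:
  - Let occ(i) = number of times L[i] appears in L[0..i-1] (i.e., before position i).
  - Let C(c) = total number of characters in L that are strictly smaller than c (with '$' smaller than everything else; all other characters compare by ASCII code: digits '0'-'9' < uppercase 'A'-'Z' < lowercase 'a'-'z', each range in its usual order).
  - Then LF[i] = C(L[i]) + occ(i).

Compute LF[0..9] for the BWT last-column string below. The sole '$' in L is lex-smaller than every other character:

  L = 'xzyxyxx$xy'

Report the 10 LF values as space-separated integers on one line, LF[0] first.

Char counts: '$':1, 'x':5, 'y':3, 'z':1
C (first-col start): C('$')=0, C('x')=1, C('y')=6, C('z')=9
L[0]='x': occ=0, LF[0]=C('x')+0=1+0=1
L[1]='z': occ=0, LF[1]=C('z')+0=9+0=9
L[2]='y': occ=0, LF[2]=C('y')+0=6+0=6
L[3]='x': occ=1, LF[3]=C('x')+1=1+1=2
L[4]='y': occ=1, LF[4]=C('y')+1=6+1=7
L[5]='x': occ=2, LF[5]=C('x')+2=1+2=3
L[6]='x': occ=3, LF[6]=C('x')+3=1+3=4
L[7]='$': occ=0, LF[7]=C('$')+0=0+0=0
L[8]='x': occ=4, LF[8]=C('x')+4=1+4=5
L[9]='y': occ=2, LF[9]=C('y')+2=6+2=8

Answer: 1 9 6 2 7 3 4 0 5 8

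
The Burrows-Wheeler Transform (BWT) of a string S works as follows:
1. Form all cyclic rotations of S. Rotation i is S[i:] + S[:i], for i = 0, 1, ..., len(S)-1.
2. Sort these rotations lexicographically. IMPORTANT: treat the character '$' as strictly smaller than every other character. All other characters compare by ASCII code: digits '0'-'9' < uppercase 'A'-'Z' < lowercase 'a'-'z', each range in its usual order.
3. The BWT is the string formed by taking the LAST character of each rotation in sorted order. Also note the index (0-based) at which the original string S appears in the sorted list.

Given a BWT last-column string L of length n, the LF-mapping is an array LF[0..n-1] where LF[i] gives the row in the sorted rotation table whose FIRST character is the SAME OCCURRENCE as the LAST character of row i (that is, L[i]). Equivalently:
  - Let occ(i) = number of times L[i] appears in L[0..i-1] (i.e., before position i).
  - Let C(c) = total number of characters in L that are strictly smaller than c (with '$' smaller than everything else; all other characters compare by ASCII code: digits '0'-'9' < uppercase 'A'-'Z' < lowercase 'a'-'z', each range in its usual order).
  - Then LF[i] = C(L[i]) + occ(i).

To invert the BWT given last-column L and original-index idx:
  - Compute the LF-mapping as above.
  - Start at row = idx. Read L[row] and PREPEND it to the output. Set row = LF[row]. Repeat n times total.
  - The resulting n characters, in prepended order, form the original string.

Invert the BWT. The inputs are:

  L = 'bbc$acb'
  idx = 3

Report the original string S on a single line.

Answer: babccb$

Derivation:
LF mapping: 2 3 5 0 1 6 4
Walk LF starting at row 3, prepending L[row]:
  step 1: row=3, L[3]='$', prepend. Next row=LF[3]=0
  step 2: row=0, L[0]='b', prepend. Next row=LF[0]=2
  step 3: row=2, L[2]='c', prepend. Next row=LF[2]=5
  step 4: row=5, L[5]='c', prepend. Next row=LF[5]=6
  step 5: row=6, L[6]='b', prepend. Next row=LF[6]=4
  step 6: row=4, L[4]='a', prepend. Next row=LF[4]=1
  step 7: row=1, L[1]='b', prepend. Next row=LF[1]=3
Reversed output: babccb$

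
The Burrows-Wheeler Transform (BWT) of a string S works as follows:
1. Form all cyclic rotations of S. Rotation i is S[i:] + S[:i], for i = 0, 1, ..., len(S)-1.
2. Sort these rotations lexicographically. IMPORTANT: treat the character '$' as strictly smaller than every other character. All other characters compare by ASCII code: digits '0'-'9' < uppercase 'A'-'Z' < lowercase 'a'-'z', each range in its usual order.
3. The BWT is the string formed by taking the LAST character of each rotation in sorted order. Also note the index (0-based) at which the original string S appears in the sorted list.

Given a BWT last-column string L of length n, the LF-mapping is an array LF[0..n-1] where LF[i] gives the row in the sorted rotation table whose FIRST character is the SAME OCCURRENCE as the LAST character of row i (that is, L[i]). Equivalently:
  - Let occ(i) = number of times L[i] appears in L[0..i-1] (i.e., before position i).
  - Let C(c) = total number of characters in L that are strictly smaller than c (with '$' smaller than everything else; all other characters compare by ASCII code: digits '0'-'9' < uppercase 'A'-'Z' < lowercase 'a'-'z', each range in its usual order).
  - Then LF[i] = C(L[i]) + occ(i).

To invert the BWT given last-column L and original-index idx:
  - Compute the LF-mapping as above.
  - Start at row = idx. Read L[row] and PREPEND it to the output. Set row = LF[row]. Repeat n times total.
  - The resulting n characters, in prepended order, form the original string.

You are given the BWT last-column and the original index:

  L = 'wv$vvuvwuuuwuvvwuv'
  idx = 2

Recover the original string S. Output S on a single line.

Answer: uvuvuvuwvvwwvuuvw$

Derivation:
LF mapping: 14 7 0 8 9 1 10 15 2 3 4 16 5 11 12 17 6 13
Walk LF starting at row 2, prepending L[row]:
  step 1: row=2, L[2]='$', prepend. Next row=LF[2]=0
  step 2: row=0, L[0]='w', prepend. Next row=LF[0]=14
  step 3: row=14, L[14]='v', prepend. Next row=LF[14]=12
  step 4: row=12, L[12]='u', prepend. Next row=LF[12]=5
  step 5: row=5, L[5]='u', prepend. Next row=LF[5]=1
  step 6: row=1, L[1]='v', prepend. Next row=LF[1]=7
  step 7: row=7, L[7]='w', prepend. Next row=LF[7]=15
  step 8: row=15, L[15]='w', prepend. Next row=LF[15]=17
  step 9: row=17, L[17]='v', prepend. Next row=LF[17]=13
  step 10: row=13, L[13]='v', prepend. Next row=LF[13]=11
  step 11: row=11, L[11]='w', prepend. Next row=LF[11]=16
  step 12: row=16, L[16]='u', prepend. Next row=LF[16]=6
  step 13: row=6, L[6]='v', prepend. Next row=LF[6]=10
  step 14: row=10, L[10]='u', prepend. Next row=LF[10]=4
  step 15: row=4, L[4]='v', prepend. Next row=LF[4]=9
  step 16: row=9, L[9]='u', prepend. Next row=LF[9]=3
  step 17: row=3, L[3]='v', prepend. Next row=LF[3]=8
  step 18: row=8, L[8]='u', prepend. Next row=LF[8]=2
Reversed output: uvuvuvuwvvwwvuuvw$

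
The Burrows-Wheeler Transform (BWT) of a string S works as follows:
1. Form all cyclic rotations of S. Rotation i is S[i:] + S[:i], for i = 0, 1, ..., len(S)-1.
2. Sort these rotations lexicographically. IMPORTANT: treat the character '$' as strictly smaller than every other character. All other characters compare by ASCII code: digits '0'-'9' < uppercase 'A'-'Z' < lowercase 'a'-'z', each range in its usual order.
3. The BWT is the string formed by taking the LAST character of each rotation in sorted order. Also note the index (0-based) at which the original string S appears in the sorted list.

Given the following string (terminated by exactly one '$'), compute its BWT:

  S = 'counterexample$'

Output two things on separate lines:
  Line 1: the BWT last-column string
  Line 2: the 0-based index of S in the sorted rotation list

All 15 rotations (rotation i = S[i:]+S[:i]):
  rot[0] = counterexample$
  rot[1] = ounterexample$c
  rot[2] = unterexample$co
  rot[3] = nterexample$cou
  rot[4] = terexample$coun
  rot[5] = erexample$count
  rot[6] = rexample$counte
  rot[7] = example$counter
  rot[8] = xample$countere
  rot[9] = ample$counterex
  rot[10] = mple$counterexa
  rot[11] = ple$counterexam
  rot[12] = le$counterexamp
  rot[13] = e$counterexampl
  rot[14] = $counterexample
Sorted (with $ < everything):
  sorted[0] = $counterexample  (last char: 'e')
  sorted[1] = ample$counterex  (last char: 'x')
  sorted[2] = counterexample$  (last char: '$')
  sorted[3] = e$counterexampl  (last char: 'l')
  sorted[4] = erexample$count  (last char: 't')
  sorted[5] = example$counter  (last char: 'r')
  sorted[6] = le$counterexamp  (last char: 'p')
  sorted[7] = mple$counterexa  (last char: 'a')
  sorted[8] = nterexample$cou  (last char: 'u')
  sorted[9] = ounterexample$c  (last char: 'c')
  sorted[10] = ple$counterexam  (last char: 'm')
  sorted[11] = rexample$counte  (last char: 'e')
  sorted[12] = terexample$coun  (last char: 'n')
  sorted[13] = unterexample$co  (last char: 'o')
  sorted[14] = xample$countere  (last char: 'e')
Last column: ex$ltrpaucmenoe
Original string S is at sorted index 2

Answer: ex$ltrpaucmenoe
2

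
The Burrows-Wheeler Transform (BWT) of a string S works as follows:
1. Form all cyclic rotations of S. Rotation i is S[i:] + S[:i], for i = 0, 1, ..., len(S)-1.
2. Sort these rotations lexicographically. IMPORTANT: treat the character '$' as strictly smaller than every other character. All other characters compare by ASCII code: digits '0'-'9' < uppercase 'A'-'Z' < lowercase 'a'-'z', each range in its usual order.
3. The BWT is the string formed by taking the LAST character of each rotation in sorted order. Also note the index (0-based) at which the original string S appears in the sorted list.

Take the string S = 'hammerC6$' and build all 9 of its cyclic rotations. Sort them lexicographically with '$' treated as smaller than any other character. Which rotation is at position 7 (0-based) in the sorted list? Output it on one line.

All 9 rotations (rotation i = S[i:]+S[:i]):
  rot[0] = hammerC6$
  rot[1] = ammerC6$h
  rot[2] = mmerC6$ha
  rot[3] = merC6$ham
  rot[4] = erC6$hamm
  rot[5] = rC6$hamme
  rot[6] = C6$hammer
  rot[7] = 6$hammerC
  rot[8] = $hammerC6
Sorted (with $ < everything):
  sorted[0] = $hammerC6
  sorted[1] = 6$hammerC
  sorted[2] = C6$hammer
  sorted[3] = ammerC6$h
  sorted[4] = erC6$hamm
  sorted[5] = hammerC6$
  sorted[6] = merC6$ham
  sorted[7] = mmerC6$ha
  sorted[8] = rC6$hamme
sorted[7] = mmerC6$ha

Answer: mmerC6$ha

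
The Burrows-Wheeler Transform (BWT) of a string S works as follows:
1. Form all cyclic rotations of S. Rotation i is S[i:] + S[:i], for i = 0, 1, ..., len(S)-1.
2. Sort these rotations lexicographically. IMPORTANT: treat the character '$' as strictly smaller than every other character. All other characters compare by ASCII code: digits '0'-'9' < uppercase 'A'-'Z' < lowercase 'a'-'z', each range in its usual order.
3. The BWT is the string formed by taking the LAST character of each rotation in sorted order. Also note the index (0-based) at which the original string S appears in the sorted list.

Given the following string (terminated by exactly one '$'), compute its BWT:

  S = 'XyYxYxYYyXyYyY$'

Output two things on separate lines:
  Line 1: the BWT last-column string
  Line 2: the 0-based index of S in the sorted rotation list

Answer: Y$yyxxyYyYYYYXX
1

Derivation:
All 15 rotations (rotation i = S[i:]+S[:i]):
  rot[0] = XyYxYxYYyXyYyY$
  rot[1] = yYxYxYYyXyYyY$X
  rot[2] = YxYxYYyXyYyY$Xy
  rot[3] = xYxYYyXyYyY$XyY
  rot[4] = YxYYyXyYyY$XyYx
  rot[5] = xYYyXyYyY$XyYxY
  rot[6] = YYyXyYyY$XyYxYx
  rot[7] = YyXyYyY$XyYxYxY
  rot[8] = yXyYyY$XyYxYxYY
  rot[9] = XyYyY$XyYxYxYYy
  rot[10] = yYyY$XyYxYxYYyX
  rot[11] = YyY$XyYxYxYYyXy
  rot[12] = yY$XyYxYxYYyXyY
  rot[13] = Y$XyYxYxYYyXyYy
  rot[14] = $XyYxYxYYyXyYyY
Sorted (with $ < everything):
  sorted[0] = $XyYxYxYYyXyYyY  (last char: 'Y')
  sorted[1] = XyYxYxYYyXyYyY$  (last char: '$')
  sorted[2] = XyYyY$XyYxYxYYy  (last char: 'y')
  sorted[3] = Y$XyYxYxYYyXyYy  (last char: 'y')
  sorted[4] = YYyXyYyY$XyYxYx  (last char: 'x')
  sorted[5] = YxYYyXyYyY$XyYx  (last char: 'x')
  sorted[6] = YxYxYYyXyYyY$Xy  (last char: 'y')
  sorted[7] = YyXyYyY$XyYxYxY  (last char: 'Y')
  sorted[8] = YyY$XyYxYxYYyXy  (last char: 'y')
  sorted[9] = xYYyXyYyY$XyYxY  (last char: 'Y')
  sorted[10] = xYxYYyXyYyY$XyY  (last char: 'Y')
  sorted[11] = yXyYyY$XyYxYxYY  (last char: 'Y')
  sorted[12] = yY$XyYxYxYYyXyY  (last char: 'Y')
  sorted[13] = yYxYxYYyXyYyY$X  (last char: 'X')
  sorted[14] = yYyY$XyYxYxYYyX  (last char: 'X')
Last column: Y$yyxxyYyYYYYXX
Original string S is at sorted index 1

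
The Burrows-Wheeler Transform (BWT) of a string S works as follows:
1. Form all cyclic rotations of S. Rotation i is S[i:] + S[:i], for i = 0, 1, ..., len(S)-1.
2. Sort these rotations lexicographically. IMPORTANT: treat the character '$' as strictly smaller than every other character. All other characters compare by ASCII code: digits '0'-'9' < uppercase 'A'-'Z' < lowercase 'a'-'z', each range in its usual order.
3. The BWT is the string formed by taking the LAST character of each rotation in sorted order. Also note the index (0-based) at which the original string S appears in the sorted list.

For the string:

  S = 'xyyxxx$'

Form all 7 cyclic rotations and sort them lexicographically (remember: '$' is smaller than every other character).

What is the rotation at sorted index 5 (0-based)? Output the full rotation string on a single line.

Answer: yxxx$xy

Derivation:
All 7 rotations (rotation i = S[i:]+S[:i]):
  rot[0] = xyyxxx$
  rot[1] = yyxxx$x
  rot[2] = yxxx$xy
  rot[3] = xxx$xyy
  rot[4] = xx$xyyx
  rot[5] = x$xyyxx
  rot[6] = $xyyxxx
Sorted (with $ < everything):
  sorted[0] = $xyyxxx
  sorted[1] = x$xyyxx
  sorted[2] = xx$xyyx
  sorted[3] = xxx$xyy
  sorted[4] = xyyxxx$
  sorted[5] = yxxx$xy
  sorted[6] = yyxxx$x
sorted[5] = yxxx$xy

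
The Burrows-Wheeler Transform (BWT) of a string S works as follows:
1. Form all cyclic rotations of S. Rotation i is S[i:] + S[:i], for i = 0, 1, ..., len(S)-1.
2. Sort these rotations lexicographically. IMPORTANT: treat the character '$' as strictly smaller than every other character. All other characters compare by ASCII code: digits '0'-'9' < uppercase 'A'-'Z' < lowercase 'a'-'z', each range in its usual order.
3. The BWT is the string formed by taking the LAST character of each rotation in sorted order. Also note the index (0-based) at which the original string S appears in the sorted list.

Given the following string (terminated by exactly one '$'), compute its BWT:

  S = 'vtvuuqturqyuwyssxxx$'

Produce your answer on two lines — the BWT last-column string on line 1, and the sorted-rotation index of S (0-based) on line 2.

All 20 rotations (rotation i = S[i:]+S[:i]):
  rot[0] = vtvuuqturqyuwyssxxx$
  rot[1] = tvuuqturqyuwyssxxx$v
  rot[2] = vuuqturqyuwyssxxx$vt
  rot[3] = uuqturqyuwyssxxx$vtv
  rot[4] = uqturqyuwyssxxx$vtvu
  rot[5] = qturqyuwyssxxx$vtvuu
  rot[6] = turqyuwyssxxx$vtvuuq
  rot[7] = urqyuwyssxxx$vtvuuqt
  rot[8] = rqyuwyssxxx$vtvuuqtu
  rot[9] = qyuwyssxxx$vtvuuqtur
  rot[10] = yuwyssxxx$vtvuuqturq
  rot[11] = uwyssxxx$vtvuuqturqy
  rot[12] = wyssxxx$vtvuuqturqyu
  rot[13] = yssxxx$vtvuuqturqyuw
  rot[14] = ssxxx$vtvuuqturqyuwy
  rot[15] = sxxx$vtvuuqturqyuwys
  rot[16] = xxx$vtvuuqturqyuwyss
  rot[17] = xx$vtvuuqturqyuwyssx
  rot[18] = x$vtvuuqturqyuwyssxx
  rot[19] = $vtvuuqturqyuwyssxxx
Sorted (with $ < everything):
  sorted[0] = $vtvuuqturqyuwyssxxx  (last char: 'x')
  sorted[1] = qturqyuwyssxxx$vtvuu  (last char: 'u')
  sorted[2] = qyuwyssxxx$vtvuuqtur  (last char: 'r')
  sorted[3] = rqyuwyssxxx$vtvuuqtu  (last char: 'u')
  sorted[4] = ssxxx$vtvuuqturqyuwy  (last char: 'y')
  sorted[5] = sxxx$vtvuuqturqyuwys  (last char: 's')
  sorted[6] = turqyuwyssxxx$vtvuuq  (last char: 'q')
  sorted[7] = tvuuqturqyuwyssxxx$v  (last char: 'v')
  sorted[8] = uqturqyuwyssxxx$vtvu  (last char: 'u')
  sorted[9] = urqyuwyssxxx$vtvuuqt  (last char: 't')
  sorted[10] = uuqturqyuwyssxxx$vtv  (last char: 'v')
  sorted[11] = uwyssxxx$vtvuuqturqy  (last char: 'y')
  sorted[12] = vtvuuqturqyuwyssxxx$  (last char: '$')
  sorted[13] = vuuqturqyuwyssxxx$vt  (last char: 't')
  sorted[14] = wyssxxx$vtvuuqturqyu  (last char: 'u')
  sorted[15] = x$vtvuuqturqyuwyssxx  (last char: 'x')
  sorted[16] = xx$vtvuuqturqyuwyssx  (last char: 'x')
  sorted[17] = xxx$vtvuuqturqyuwyss  (last char: 's')
  sorted[18] = yssxxx$vtvuuqturqyuw  (last char: 'w')
  sorted[19] = yuwyssxxx$vtvuuqturq  (last char: 'q')
Last column: xuruysqvutvy$tuxxswq
Original string S is at sorted index 12

Answer: xuruysqvutvy$tuxxswq
12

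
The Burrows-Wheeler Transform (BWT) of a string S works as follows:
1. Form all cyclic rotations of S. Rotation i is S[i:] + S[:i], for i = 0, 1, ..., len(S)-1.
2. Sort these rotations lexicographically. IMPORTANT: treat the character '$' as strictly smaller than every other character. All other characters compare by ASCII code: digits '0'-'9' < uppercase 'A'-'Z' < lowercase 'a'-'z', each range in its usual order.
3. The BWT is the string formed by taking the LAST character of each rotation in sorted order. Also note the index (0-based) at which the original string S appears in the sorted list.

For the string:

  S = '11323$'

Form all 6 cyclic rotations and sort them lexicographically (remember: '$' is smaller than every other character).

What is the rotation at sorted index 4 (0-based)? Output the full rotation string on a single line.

All 6 rotations (rotation i = S[i:]+S[:i]):
  rot[0] = 11323$
  rot[1] = 1323$1
  rot[2] = 323$11
  rot[3] = 23$113
  rot[4] = 3$1132
  rot[5] = $11323
Sorted (with $ < everything):
  sorted[0] = $11323
  sorted[1] = 11323$
  sorted[2] = 1323$1
  sorted[3] = 23$113
  sorted[4] = 3$1132
  sorted[5] = 323$11
sorted[4] = 3$1132

Answer: 3$1132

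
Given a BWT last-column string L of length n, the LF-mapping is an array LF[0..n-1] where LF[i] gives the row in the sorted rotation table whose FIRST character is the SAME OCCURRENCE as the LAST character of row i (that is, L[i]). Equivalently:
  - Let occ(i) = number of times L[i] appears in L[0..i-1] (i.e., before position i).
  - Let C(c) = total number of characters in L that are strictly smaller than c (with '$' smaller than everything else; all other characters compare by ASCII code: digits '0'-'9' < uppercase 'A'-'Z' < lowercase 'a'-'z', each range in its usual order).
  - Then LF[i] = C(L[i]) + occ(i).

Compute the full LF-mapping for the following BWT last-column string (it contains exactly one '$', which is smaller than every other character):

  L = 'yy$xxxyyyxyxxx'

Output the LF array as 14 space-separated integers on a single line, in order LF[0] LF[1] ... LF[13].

Char counts: '$':1, 'x':7, 'y':6
C (first-col start): C('$')=0, C('x')=1, C('y')=8
L[0]='y': occ=0, LF[0]=C('y')+0=8+0=8
L[1]='y': occ=1, LF[1]=C('y')+1=8+1=9
L[2]='$': occ=0, LF[2]=C('$')+0=0+0=0
L[3]='x': occ=0, LF[3]=C('x')+0=1+0=1
L[4]='x': occ=1, LF[4]=C('x')+1=1+1=2
L[5]='x': occ=2, LF[5]=C('x')+2=1+2=3
L[6]='y': occ=2, LF[6]=C('y')+2=8+2=10
L[7]='y': occ=3, LF[7]=C('y')+3=8+3=11
L[8]='y': occ=4, LF[8]=C('y')+4=8+4=12
L[9]='x': occ=3, LF[9]=C('x')+3=1+3=4
L[10]='y': occ=5, LF[10]=C('y')+5=8+5=13
L[11]='x': occ=4, LF[11]=C('x')+4=1+4=5
L[12]='x': occ=5, LF[12]=C('x')+5=1+5=6
L[13]='x': occ=6, LF[13]=C('x')+6=1+6=7

Answer: 8 9 0 1 2 3 10 11 12 4 13 5 6 7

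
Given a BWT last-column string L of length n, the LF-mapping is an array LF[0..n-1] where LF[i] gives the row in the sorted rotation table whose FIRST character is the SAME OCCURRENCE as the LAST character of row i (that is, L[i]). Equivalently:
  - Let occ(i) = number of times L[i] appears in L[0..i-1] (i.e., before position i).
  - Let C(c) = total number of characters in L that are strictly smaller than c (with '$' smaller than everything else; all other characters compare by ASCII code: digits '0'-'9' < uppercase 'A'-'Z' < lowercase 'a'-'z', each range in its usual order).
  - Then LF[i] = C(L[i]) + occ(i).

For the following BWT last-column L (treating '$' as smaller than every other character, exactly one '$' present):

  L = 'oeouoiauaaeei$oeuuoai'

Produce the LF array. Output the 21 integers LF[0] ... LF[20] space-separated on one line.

Char counts: '$':1, 'a':4, 'e':4, 'i':3, 'o':5, 'u':4
C (first-col start): C('$')=0, C('a')=1, C('e')=5, C('i')=9, C('o')=12, C('u')=17
L[0]='o': occ=0, LF[0]=C('o')+0=12+0=12
L[1]='e': occ=0, LF[1]=C('e')+0=5+0=5
L[2]='o': occ=1, LF[2]=C('o')+1=12+1=13
L[3]='u': occ=0, LF[3]=C('u')+0=17+0=17
L[4]='o': occ=2, LF[4]=C('o')+2=12+2=14
L[5]='i': occ=0, LF[5]=C('i')+0=9+0=9
L[6]='a': occ=0, LF[6]=C('a')+0=1+0=1
L[7]='u': occ=1, LF[7]=C('u')+1=17+1=18
L[8]='a': occ=1, LF[8]=C('a')+1=1+1=2
L[9]='a': occ=2, LF[9]=C('a')+2=1+2=3
L[10]='e': occ=1, LF[10]=C('e')+1=5+1=6
L[11]='e': occ=2, LF[11]=C('e')+2=5+2=7
L[12]='i': occ=1, LF[12]=C('i')+1=9+1=10
L[13]='$': occ=0, LF[13]=C('$')+0=0+0=0
L[14]='o': occ=3, LF[14]=C('o')+3=12+3=15
L[15]='e': occ=3, LF[15]=C('e')+3=5+3=8
L[16]='u': occ=2, LF[16]=C('u')+2=17+2=19
L[17]='u': occ=3, LF[17]=C('u')+3=17+3=20
L[18]='o': occ=4, LF[18]=C('o')+4=12+4=16
L[19]='a': occ=3, LF[19]=C('a')+3=1+3=4
L[20]='i': occ=2, LF[20]=C('i')+2=9+2=11

Answer: 12 5 13 17 14 9 1 18 2 3 6 7 10 0 15 8 19 20 16 4 11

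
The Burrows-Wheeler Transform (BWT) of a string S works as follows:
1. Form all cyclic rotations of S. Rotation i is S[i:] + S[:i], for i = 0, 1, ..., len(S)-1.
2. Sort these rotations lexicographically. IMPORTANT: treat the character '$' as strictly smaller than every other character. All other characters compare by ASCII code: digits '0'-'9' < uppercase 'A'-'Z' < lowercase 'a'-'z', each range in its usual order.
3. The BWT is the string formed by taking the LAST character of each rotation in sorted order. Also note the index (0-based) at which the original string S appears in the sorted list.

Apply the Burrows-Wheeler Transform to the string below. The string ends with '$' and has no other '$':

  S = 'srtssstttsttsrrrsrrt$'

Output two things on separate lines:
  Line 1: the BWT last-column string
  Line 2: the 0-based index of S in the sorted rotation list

Answer: tsrsrrstr$tstsrtrtsts
9

Derivation:
All 21 rotations (rotation i = S[i:]+S[:i]):
  rot[0] = srtssstttsttsrrrsrrt$
  rot[1] = rtssstttsttsrrrsrrt$s
  rot[2] = tssstttsttsrrrsrrt$sr
  rot[3] = ssstttsttsrrrsrrt$srt
  rot[4] = sstttsttsrrrsrrt$srts
  rot[5] = stttsttsrrrsrrt$srtss
  rot[6] = tttsttsrrrsrrt$srtsss
  rot[7] = ttsttsrrrsrrt$srtssst
  rot[8] = tsttsrrrsrrt$srtssstt
  rot[9] = sttsrrrsrrt$srtsssttt
  rot[10] = ttsrrrsrrt$srtsssttts
  rot[11] = tsrrrsrrt$srtssstttst
  rot[12] = srrrsrrt$srtssstttstt
  rot[13] = rrrsrrt$srtssstttstts
  rot[14] = rrsrrt$srtssstttsttsr
  rot[15] = rsrrt$srtssstttsttsrr
  rot[16] = srrt$srtssstttsttsrrr
  rot[17] = rrt$srtssstttsttsrrrs
  rot[18] = rt$srtssstttsttsrrrsr
  rot[19] = t$srtssstttsttsrrrsrr
  rot[20] = $srtssstttsttsrrrsrrt
Sorted (with $ < everything):
  sorted[0] = $srtssstttsttsrrrsrrt  (last char: 't')
  sorted[1] = rrrsrrt$srtssstttstts  (last char: 's')
  sorted[2] = rrsrrt$srtssstttsttsr  (last char: 'r')
  sorted[3] = rrt$srtssstttsttsrrrs  (last char: 's')
  sorted[4] = rsrrt$srtssstttsttsrr  (last char: 'r')
  sorted[5] = rt$srtssstttsttsrrrsr  (last char: 'r')
  sorted[6] = rtssstttsttsrrrsrrt$s  (last char: 's')
  sorted[7] = srrrsrrt$srtssstttstt  (last char: 't')
  sorted[8] = srrt$srtssstttsttsrrr  (last char: 'r')
  sorted[9] = srtssstttsttsrrrsrrt$  (last char: '$')
  sorted[10] = ssstttsttsrrrsrrt$srt  (last char: 't')
  sorted[11] = sstttsttsrrrsrrt$srts  (last char: 's')
  sorted[12] = sttsrrrsrrt$srtsssttt  (last char: 't')
  sorted[13] = stttsttsrrrsrrt$srtss  (last char: 's')
  sorted[14] = t$srtssstttsttsrrrsrr  (last char: 'r')
  sorted[15] = tsrrrsrrt$srtssstttst  (last char: 't')
  sorted[16] = tssstttsttsrrrsrrt$sr  (last char: 'r')
  sorted[17] = tsttsrrrsrrt$srtssstt  (last char: 't')
  sorted[18] = ttsrrrsrrt$srtsssttts  (last char: 's')
  sorted[19] = ttsttsrrrsrrt$srtssst  (last char: 't')
  sorted[20] = tttsttsrrrsrrt$srtsss  (last char: 's')
Last column: tsrsrrstr$tstsrtrtsts
Original string S is at sorted index 9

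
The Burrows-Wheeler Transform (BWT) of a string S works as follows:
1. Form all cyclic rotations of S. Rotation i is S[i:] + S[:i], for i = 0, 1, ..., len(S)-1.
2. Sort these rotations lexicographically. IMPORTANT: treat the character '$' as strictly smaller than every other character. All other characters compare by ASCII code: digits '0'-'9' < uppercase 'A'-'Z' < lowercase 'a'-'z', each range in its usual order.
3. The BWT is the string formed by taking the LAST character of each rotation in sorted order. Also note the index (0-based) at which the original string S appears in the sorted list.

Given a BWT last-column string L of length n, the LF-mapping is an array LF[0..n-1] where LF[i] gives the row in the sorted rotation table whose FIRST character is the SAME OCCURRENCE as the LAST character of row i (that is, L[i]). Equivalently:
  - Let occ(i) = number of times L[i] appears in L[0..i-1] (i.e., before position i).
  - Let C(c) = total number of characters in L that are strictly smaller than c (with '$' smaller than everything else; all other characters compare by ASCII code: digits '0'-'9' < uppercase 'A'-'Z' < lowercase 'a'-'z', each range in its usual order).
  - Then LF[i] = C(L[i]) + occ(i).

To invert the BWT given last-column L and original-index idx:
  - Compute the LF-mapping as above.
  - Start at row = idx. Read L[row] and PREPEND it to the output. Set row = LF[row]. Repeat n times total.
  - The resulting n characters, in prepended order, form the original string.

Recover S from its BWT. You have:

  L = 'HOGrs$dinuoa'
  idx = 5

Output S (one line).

Answer: dinosaurOGH$

Derivation:
LF mapping: 2 3 1 9 10 0 5 6 7 11 8 4
Walk LF starting at row 5, prepending L[row]:
  step 1: row=5, L[5]='$', prepend. Next row=LF[5]=0
  step 2: row=0, L[0]='H', prepend. Next row=LF[0]=2
  step 3: row=2, L[2]='G', prepend. Next row=LF[2]=1
  step 4: row=1, L[1]='O', prepend. Next row=LF[1]=3
  step 5: row=3, L[3]='r', prepend. Next row=LF[3]=9
  step 6: row=9, L[9]='u', prepend. Next row=LF[9]=11
  step 7: row=11, L[11]='a', prepend. Next row=LF[11]=4
  step 8: row=4, L[4]='s', prepend. Next row=LF[4]=10
  step 9: row=10, L[10]='o', prepend. Next row=LF[10]=8
  step 10: row=8, L[8]='n', prepend. Next row=LF[8]=7
  step 11: row=7, L[7]='i', prepend. Next row=LF[7]=6
  step 12: row=6, L[6]='d', prepend. Next row=LF[6]=5
Reversed output: dinosaurOGH$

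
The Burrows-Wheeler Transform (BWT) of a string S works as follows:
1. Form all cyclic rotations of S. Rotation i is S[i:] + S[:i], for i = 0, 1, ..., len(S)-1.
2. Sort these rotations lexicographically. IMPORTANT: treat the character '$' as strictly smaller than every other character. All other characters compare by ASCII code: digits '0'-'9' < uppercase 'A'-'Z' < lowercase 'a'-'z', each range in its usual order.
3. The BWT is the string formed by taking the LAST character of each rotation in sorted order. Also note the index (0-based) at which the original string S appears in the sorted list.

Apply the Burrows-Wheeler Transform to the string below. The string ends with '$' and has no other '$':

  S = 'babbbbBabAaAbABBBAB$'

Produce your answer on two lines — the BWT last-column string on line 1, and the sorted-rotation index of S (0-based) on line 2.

Answer: BBbbaABBAbABbAab$bba
16

Derivation:
All 20 rotations (rotation i = S[i:]+S[:i]):
  rot[0] = babbbbBabAaAbABBBAB$
  rot[1] = abbbbBabAaAbABBBAB$b
  rot[2] = bbbbBabAaAbABBBAB$ba
  rot[3] = bbbBabAaAbABBBAB$bab
  rot[4] = bbBabAaAbABBBAB$babb
  rot[5] = bBabAaAbABBBAB$babbb
  rot[6] = BabAaAbABBBAB$babbbb
  rot[7] = abAaAbABBBAB$babbbbB
  rot[8] = bAaAbABBBAB$babbbbBa
  rot[9] = AaAbABBBAB$babbbbBab
  rot[10] = aAbABBBAB$babbbbBabA
  rot[11] = AbABBBAB$babbbbBabAa
  rot[12] = bABBBAB$babbbbBabAaA
  rot[13] = ABBBAB$babbbbBabAaAb
  rot[14] = BBBAB$babbbbBabAaAbA
  rot[15] = BBAB$babbbbBabAaAbAB
  rot[16] = BAB$babbbbBabAaAbABB
  rot[17] = AB$babbbbBabAaAbABBB
  rot[18] = B$babbbbBabAaAbABBBA
  rot[19] = $babbbbBabAaAbABBBAB
Sorted (with $ < everything):
  sorted[0] = $babbbbBabAaAbABBBAB  (last char: 'B')
  sorted[1] = AB$babbbbBabAaAbABBB  (last char: 'B')
  sorted[2] = ABBBAB$babbbbBabAaAb  (last char: 'b')
  sorted[3] = AaAbABBBAB$babbbbBab  (last char: 'b')
  sorted[4] = AbABBBAB$babbbbBabAa  (last char: 'a')
  sorted[5] = B$babbbbBabAaAbABBBA  (last char: 'A')
  sorted[6] = BAB$babbbbBabAaAbABB  (last char: 'B')
  sorted[7] = BBAB$babbbbBabAaAbAB  (last char: 'B')
  sorted[8] = BBBAB$babbbbBabAaAbA  (last char: 'A')
  sorted[9] = BabAaAbABBBAB$babbbb  (last char: 'b')
  sorted[10] = aAbABBBAB$babbbbBabA  (last char: 'A')
  sorted[11] = abAaAbABBBAB$babbbbB  (last char: 'B')
  sorted[12] = abbbbBabAaAbABBBAB$b  (last char: 'b')
  sorted[13] = bABBBAB$babbbbBabAaA  (last char: 'A')
  sorted[14] = bAaAbABBBAB$babbbbBa  (last char: 'a')
  sorted[15] = bBabAaAbABBBAB$babbb  (last char: 'b')
  sorted[16] = babbbbBabAaAbABBBAB$  (last char: '$')
  sorted[17] = bbBabAaAbABBBAB$babb  (last char: 'b')
  sorted[18] = bbbBabAaAbABBBAB$bab  (last char: 'b')
  sorted[19] = bbbbBabAaAbABBBAB$ba  (last char: 'a')
Last column: BBbbaABBAbABbAab$bba
Original string S is at sorted index 16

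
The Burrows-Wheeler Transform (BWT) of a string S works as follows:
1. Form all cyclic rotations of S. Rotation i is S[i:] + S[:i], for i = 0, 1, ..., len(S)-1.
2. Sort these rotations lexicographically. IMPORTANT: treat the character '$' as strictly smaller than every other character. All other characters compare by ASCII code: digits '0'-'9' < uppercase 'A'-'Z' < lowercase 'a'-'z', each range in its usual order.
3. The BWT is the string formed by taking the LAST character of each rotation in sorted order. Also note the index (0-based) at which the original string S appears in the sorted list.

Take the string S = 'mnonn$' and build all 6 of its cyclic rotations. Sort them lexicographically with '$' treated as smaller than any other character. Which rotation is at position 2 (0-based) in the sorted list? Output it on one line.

Answer: n$mnon

Derivation:
All 6 rotations (rotation i = S[i:]+S[:i]):
  rot[0] = mnonn$
  rot[1] = nonn$m
  rot[2] = onn$mn
  rot[3] = nn$mno
  rot[4] = n$mnon
  rot[5] = $mnonn
Sorted (with $ < everything):
  sorted[0] = $mnonn
  sorted[1] = mnonn$
  sorted[2] = n$mnon
  sorted[3] = nn$mno
  sorted[4] = nonn$m
  sorted[5] = onn$mn
sorted[2] = n$mnon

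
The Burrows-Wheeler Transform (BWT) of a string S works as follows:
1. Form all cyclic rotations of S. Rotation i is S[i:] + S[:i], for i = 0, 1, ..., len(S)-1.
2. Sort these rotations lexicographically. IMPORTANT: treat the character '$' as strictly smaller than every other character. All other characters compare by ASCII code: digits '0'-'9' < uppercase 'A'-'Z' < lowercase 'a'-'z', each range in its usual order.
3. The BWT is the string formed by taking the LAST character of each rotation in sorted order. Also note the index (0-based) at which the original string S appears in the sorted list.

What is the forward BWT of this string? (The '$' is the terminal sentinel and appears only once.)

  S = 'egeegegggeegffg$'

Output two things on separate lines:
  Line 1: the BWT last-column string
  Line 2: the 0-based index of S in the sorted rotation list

All 16 rotations (rotation i = S[i:]+S[:i]):
  rot[0] = egeegegggeegffg$
  rot[1] = geegegggeegffg$e
  rot[2] = eegegggeegffg$eg
  rot[3] = egegggeegffg$ege
  rot[4] = gegggeegffg$egee
  rot[5] = egggeegffg$egeeg
  rot[6] = gggeegffg$egeege
  rot[7] = ggeegffg$egeegeg
  rot[8] = geegffg$egeegegg
  rot[9] = eegffg$egeegeggg
  rot[10] = egffg$egeegeggge
  rot[11] = gffg$egeegegggee
  rot[12] = ffg$egeegegggeeg
  rot[13] = fg$egeegegggeegf
  rot[14] = g$egeegegggeegff
  rot[15] = $egeegegggeegffg
Sorted (with $ < everything):
  sorted[0] = $egeegegggeegffg  (last char: 'g')
  sorted[1] = eegegggeegffg$eg  (last char: 'g')
  sorted[2] = eegffg$egeegeggg  (last char: 'g')
  sorted[3] = egeegegggeegffg$  (last char: '$')
  sorted[4] = egegggeegffg$ege  (last char: 'e')
  sorted[5] = egffg$egeegeggge  (last char: 'e')
  sorted[6] = egggeegffg$egeeg  (last char: 'g')
  sorted[7] = ffg$egeegegggeeg  (last char: 'g')
  sorted[8] = fg$egeegegggeegf  (last char: 'f')
  sorted[9] = g$egeegegggeegff  (last char: 'f')
  sorted[10] = geegegggeegffg$e  (last char: 'e')
  sorted[11] = geegffg$egeegegg  (last char: 'g')
  sorted[12] = gegggeegffg$egee  (last char: 'e')
  sorted[13] = gffg$egeegegggee  (last char: 'e')
  sorted[14] = ggeegffg$egeegeg  (last char: 'g')
  sorted[15] = gggeegffg$egeege  (last char: 'e')
Last column: ggg$eeggffegeege
Original string S is at sorted index 3

Answer: ggg$eeggffegeege
3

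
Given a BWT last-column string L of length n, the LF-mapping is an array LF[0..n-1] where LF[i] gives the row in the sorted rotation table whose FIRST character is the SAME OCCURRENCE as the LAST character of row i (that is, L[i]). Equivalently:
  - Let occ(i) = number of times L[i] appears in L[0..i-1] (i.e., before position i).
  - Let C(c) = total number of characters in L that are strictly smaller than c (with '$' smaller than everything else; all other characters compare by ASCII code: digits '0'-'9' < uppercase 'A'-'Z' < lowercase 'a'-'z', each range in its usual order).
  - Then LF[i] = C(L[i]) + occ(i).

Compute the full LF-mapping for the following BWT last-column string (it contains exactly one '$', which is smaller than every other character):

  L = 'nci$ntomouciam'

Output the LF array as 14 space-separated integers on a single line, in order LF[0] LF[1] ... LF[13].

Char counts: '$':1, 'a':1, 'c':2, 'i':2, 'm':2, 'n':2, 'o':2, 't':1, 'u':1
C (first-col start): C('$')=0, C('a')=1, C('c')=2, C('i')=4, C('m')=6, C('n')=8, C('o')=10, C('t')=12, C('u')=13
L[0]='n': occ=0, LF[0]=C('n')+0=8+0=8
L[1]='c': occ=0, LF[1]=C('c')+0=2+0=2
L[2]='i': occ=0, LF[2]=C('i')+0=4+0=4
L[3]='$': occ=0, LF[3]=C('$')+0=0+0=0
L[4]='n': occ=1, LF[4]=C('n')+1=8+1=9
L[5]='t': occ=0, LF[5]=C('t')+0=12+0=12
L[6]='o': occ=0, LF[6]=C('o')+0=10+0=10
L[7]='m': occ=0, LF[7]=C('m')+0=6+0=6
L[8]='o': occ=1, LF[8]=C('o')+1=10+1=11
L[9]='u': occ=0, LF[9]=C('u')+0=13+0=13
L[10]='c': occ=1, LF[10]=C('c')+1=2+1=3
L[11]='i': occ=1, LF[11]=C('i')+1=4+1=5
L[12]='a': occ=0, LF[12]=C('a')+0=1+0=1
L[13]='m': occ=1, LF[13]=C('m')+1=6+1=7

Answer: 8 2 4 0 9 12 10 6 11 13 3 5 1 7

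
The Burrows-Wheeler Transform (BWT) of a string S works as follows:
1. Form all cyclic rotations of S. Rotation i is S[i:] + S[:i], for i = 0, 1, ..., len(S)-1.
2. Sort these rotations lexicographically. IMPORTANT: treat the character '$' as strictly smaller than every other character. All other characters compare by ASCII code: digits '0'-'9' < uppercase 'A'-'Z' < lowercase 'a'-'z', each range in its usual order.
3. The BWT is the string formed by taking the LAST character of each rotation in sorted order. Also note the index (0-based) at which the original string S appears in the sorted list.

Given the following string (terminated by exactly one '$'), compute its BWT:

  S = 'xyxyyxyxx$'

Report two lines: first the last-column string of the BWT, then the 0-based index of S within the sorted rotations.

All 10 rotations (rotation i = S[i:]+S[:i]):
  rot[0] = xyxyyxyxx$
  rot[1] = yxyyxyxx$x
  rot[2] = xyyxyxx$xy
  rot[3] = yyxyxx$xyx
  rot[4] = yxyxx$xyxy
  rot[5] = xyxx$xyxyy
  rot[6] = yxx$xyxyyx
  rot[7] = xx$xyxyyxy
  rot[8] = x$xyxyyxyx
  rot[9] = $xyxyyxyxx
Sorted (with $ < everything):
  sorted[0] = $xyxyyxyxx  (last char: 'x')
  sorted[1] = x$xyxyyxyx  (last char: 'x')
  sorted[2] = xx$xyxyyxy  (last char: 'y')
  sorted[3] = xyxx$xyxyy  (last char: 'y')
  sorted[4] = xyxyyxyxx$  (last char: '$')
  sorted[5] = xyyxyxx$xy  (last char: 'y')
  sorted[6] = yxx$xyxyyx  (last char: 'x')
  sorted[7] = yxyxx$xyxy  (last char: 'y')
  sorted[8] = yxyyxyxx$x  (last char: 'x')
  sorted[9] = yyxyxx$xyx  (last char: 'x')
Last column: xxyy$yxyxx
Original string S is at sorted index 4

Answer: xxyy$yxyxx
4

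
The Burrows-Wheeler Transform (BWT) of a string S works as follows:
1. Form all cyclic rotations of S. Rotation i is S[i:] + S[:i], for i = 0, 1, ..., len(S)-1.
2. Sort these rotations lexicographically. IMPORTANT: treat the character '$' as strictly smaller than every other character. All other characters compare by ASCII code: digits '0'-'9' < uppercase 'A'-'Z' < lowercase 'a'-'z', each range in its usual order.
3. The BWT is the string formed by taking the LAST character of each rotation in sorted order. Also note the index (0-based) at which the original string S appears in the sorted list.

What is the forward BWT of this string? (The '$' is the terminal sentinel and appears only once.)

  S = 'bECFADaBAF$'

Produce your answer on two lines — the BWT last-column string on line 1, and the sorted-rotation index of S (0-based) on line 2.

Answer: FFBaEAbACD$
10

Derivation:
All 11 rotations (rotation i = S[i:]+S[:i]):
  rot[0] = bECFADaBAF$
  rot[1] = ECFADaBAF$b
  rot[2] = CFADaBAF$bE
  rot[3] = FADaBAF$bEC
  rot[4] = ADaBAF$bECF
  rot[5] = DaBAF$bECFA
  rot[6] = aBAF$bECFAD
  rot[7] = BAF$bECFADa
  rot[8] = AF$bECFADaB
  rot[9] = F$bECFADaBA
  rot[10] = $bECFADaBAF
Sorted (with $ < everything):
  sorted[0] = $bECFADaBAF  (last char: 'F')
  sorted[1] = ADaBAF$bECF  (last char: 'F')
  sorted[2] = AF$bECFADaB  (last char: 'B')
  sorted[3] = BAF$bECFADa  (last char: 'a')
  sorted[4] = CFADaBAF$bE  (last char: 'E')
  sorted[5] = DaBAF$bECFA  (last char: 'A')
  sorted[6] = ECFADaBAF$b  (last char: 'b')
  sorted[7] = F$bECFADaBA  (last char: 'A')
  sorted[8] = FADaBAF$bEC  (last char: 'C')
  sorted[9] = aBAF$bECFAD  (last char: 'D')
  sorted[10] = bECFADaBAF$  (last char: '$')
Last column: FFBaEAbACD$
Original string S is at sorted index 10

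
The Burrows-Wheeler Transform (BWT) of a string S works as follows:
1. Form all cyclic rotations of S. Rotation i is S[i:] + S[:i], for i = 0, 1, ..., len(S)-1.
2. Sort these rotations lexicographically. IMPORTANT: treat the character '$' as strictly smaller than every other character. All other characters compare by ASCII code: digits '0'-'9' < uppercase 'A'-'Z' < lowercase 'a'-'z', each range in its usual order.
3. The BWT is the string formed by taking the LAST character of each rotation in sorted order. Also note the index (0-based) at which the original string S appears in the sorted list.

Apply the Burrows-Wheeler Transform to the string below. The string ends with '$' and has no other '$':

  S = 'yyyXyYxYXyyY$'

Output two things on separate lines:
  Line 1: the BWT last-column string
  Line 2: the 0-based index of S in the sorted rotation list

All 13 rotations (rotation i = S[i:]+S[:i]):
  rot[0] = yyyXyYxYXyyY$
  rot[1] = yyXyYxYXyyY$y
  rot[2] = yXyYxYXyyY$yy
  rot[3] = XyYxYXyyY$yyy
  rot[4] = yYxYXyyY$yyyX
  rot[5] = YxYXyyY$yyyXy
  rot[6] = xYXyyY$yyyXyY
  rot[7] = YXyyY$yyyXyYx
  rot[8] = XyyY$yyyXyYxY
  rot[9] = yyY$yyyXyYxYX
  rot[10] = yY$yyyXyYxYXy
  rot[11] = Y$yyyXyYxYXyy
  rot[12] = $yyyXyYxYXyyY
Sorted (with $ < everything):
  sorted[0] = $yyyXyYxYXyyY  (last char: 'Y')
  sorted[1] = XyYxYXyyY$yyy  (last char: 'y')
  sorted[2] = XyyY$yyyXyYxY  (last char: 'Y')
  sorted[3] = Y$yyyXyYxYXyy  (last char: 'y')
  sorted[4] = YXyyY$yyyXyYx  (last char: 'x')
  sorted[5] = YxYXyyY$yyyXy  (last char: 'y')
  sorted[6] = xYXyyY$yyyXyY  (last char: 'Y')
  sorted[7] = yXyYxYXyyY$yy  (last char: 'y')
  sorted[8] = yY$yyyXyYxYXy  (last char: 'y')
  sorted[9] = yYxYXyyY$yyyX  (last char: 'X')
  sorted[10] = yyXyYxYXyyY$y  (last char: 'y')
  sorted[11] = yyY$yyyXyYxYX  (last char: 'X')
  sorted[12] = yyyXyYxYXyyY$  (last char: '$')
Last column: YyYyxyYyyXyX$
Original string S is at sorted index 12

Answer: YyYyxyYyyXyX$
12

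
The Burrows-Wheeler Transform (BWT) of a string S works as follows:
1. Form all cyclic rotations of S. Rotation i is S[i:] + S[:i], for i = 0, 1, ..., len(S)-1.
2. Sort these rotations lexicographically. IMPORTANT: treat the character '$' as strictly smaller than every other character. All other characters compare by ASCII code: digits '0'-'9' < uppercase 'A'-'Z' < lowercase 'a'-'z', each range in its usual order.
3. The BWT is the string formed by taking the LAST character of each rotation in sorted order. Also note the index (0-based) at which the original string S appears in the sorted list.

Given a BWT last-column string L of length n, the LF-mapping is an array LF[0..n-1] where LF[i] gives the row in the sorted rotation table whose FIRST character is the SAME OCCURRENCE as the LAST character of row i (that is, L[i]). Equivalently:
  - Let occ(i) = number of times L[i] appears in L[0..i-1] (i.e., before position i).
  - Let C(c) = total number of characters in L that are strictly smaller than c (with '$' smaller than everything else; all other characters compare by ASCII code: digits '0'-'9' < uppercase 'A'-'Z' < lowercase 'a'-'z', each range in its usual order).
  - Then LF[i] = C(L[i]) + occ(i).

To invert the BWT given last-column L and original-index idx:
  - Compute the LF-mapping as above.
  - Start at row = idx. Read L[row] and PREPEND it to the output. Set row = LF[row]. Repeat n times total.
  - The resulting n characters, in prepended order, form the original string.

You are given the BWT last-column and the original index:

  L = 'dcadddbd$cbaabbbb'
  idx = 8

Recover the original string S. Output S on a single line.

LF mapping: 12 10 1 13 14 15 4 16 0 11 5 2 3 6 7 8 9
Walk LF starting at row 8, prepending L[row]:
  step 1: row=8, L[8]='$', prepend. Next row=LF[8]=0
  step 2: row=0, L[0]='d', prepend. Next row=LF[0]=12
  step 3: row=12, L[12]='a', prepend. Next row=LF[12]=3
  step 4: row=3, L[3]='d', prepend. Next row=LF[3]=13
  step 5: row=13, L[13]='b', prepend. Next row=LF[13]=6
  step 6: row=6, L[6]='b', prepend. Next row=LF[6]=4
  step 7: row=4, L[4]='d', prepend. Next row=LF[4]=14
  step 8: row=14, L[14]='b', prepend. Next row=LF[14]=7
  step 9: row=7, L[7]='d', prepend. Next row=LF[7]=16
  step 10: row=16, L[16]='b', prepend. Next row=LF[16]=9
  step 11: row=9, L[9]='c', prepend. Next row=LF[9]=11
  step 12: row=11, L[11]='a', prepend. Next row=LF[11]=2
  step 13: row=2, L[2]='a', prepend. Next row=LF[2]=1
  step 14: row=1, L[1]='c', prepend. Next row=LF[1]=10
  step 15: row=10, L[10]='b', prepend. Next row=LF[10]=5
  step 16: row=5, L[5]='d', prepend. Next row=LF[5]=15
  step 17: row=15, L[15]='b', prepend. Next row=LF[15]=8
Reversed output: bdbcaacbdbdbbdad$

Answer: bdbcaacbdbdbbdad$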